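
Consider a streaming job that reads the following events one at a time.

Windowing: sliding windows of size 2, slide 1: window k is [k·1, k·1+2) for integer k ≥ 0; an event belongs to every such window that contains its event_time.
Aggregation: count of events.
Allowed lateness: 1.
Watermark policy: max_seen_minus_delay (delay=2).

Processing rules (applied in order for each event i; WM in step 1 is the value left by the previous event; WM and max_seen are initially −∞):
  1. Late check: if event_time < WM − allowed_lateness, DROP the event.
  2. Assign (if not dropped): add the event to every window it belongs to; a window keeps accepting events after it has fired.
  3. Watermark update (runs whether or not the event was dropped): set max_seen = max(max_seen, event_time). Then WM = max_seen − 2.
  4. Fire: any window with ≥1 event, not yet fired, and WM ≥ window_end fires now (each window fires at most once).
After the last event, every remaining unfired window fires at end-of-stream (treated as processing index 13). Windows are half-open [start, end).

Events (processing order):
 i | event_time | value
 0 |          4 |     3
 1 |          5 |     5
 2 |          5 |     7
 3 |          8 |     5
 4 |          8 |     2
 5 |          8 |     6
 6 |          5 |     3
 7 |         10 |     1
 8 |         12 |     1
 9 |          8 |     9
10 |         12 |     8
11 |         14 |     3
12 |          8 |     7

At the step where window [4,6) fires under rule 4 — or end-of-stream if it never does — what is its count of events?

i=0 t=4 v=3: → [4,6),[3,5); WM=2
i=1 t=5 v=5: → [5,7),[4,6); WM=3
i=2 t=5 v=7: → [5,7),[4,6); WM=3
i=3 t=8 v=5: → [8,10),[7,9); WM=6; [3,5) fires=1 [4,6) fires=3
i=4 t=8 v=2: → [8,10),[7,9); WM=6
i=5 t=8 v=6: → [8,10),[7,9); WM=6
i=6 t=5 v=3: → [5,7),[4,6); WM=6
i=7 t=10 v=1: → [10,12),[9,11); WM=8; [5,7) fires=3
i=8 t=12 v=1: → [12,14),[11,13); WM=10; [7,9) fires=3 [8,10) fires=3
i=9 t=8 v=9: DROP (t<10-1); WM=10
i=10 t=12 v=8: → [12,14),[11,13); WM=10
i=11 t=14 v=3: → [14,16),[13,15); WM=12; [9,11) fires=1 [10,12) fires=1
i=12 t=8 v=7: DROP (t<12-1); WM=12

3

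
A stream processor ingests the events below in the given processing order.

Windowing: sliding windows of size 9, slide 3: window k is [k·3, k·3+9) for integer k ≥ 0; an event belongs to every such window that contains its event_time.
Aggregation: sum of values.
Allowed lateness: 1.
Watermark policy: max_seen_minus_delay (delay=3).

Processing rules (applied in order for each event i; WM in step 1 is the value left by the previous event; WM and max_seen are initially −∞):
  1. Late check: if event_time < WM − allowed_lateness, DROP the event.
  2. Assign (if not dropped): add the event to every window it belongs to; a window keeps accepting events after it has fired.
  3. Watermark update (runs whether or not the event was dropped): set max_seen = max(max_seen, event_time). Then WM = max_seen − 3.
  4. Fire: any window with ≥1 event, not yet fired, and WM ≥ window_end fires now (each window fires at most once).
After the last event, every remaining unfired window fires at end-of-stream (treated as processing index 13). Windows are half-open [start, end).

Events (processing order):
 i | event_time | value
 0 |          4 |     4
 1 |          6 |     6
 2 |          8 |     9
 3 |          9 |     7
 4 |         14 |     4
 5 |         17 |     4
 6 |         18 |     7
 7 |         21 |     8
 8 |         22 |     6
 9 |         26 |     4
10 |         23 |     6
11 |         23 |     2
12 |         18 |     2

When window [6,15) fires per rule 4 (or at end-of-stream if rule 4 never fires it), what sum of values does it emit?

26

i=0 t=4 v=4: → [3,12),[0,9); WM=1
i=1 t=6 v=6: → [6,15),[3,12),[0,9); WM=3
i=2 t=8 v=9: → [6,15),[3,12),[0,9); WM=5
i=3 t=9 v=7: → [9,18),[6,15),[3,12); WM=6
i=4 t=14 v=4: → [12,21),[9,18),[6,15); WM=11; [0,9) fires=19
i=5 t=17 v=4: → [15,24),[12,21),[9,18); WM=14; [3,12) fires=26
i=6 t=18 v=7: → [18,27),[15,24),[12,21); WM=15; [6,15) fires=26
i=7 t=21 v=8: → [21,30),[18,27),[15,24); WM=18; [9,18) fires=15
i=8 t=22 v=6: → [21,30),[18,27),[15,24); WM=19
i=9 t=26 v=4: → [24,33),[21,30),[18,27); WM=23; [12,21) fires=15
i=10 t=23 v=6: → [21,30),[18,27),[15,24); WM=23
i=11 t=23 v=2: → [21,30),[18,27),[15,24); WM=23
i=12 t=18 v=2: DROP (t<23-1); WM=23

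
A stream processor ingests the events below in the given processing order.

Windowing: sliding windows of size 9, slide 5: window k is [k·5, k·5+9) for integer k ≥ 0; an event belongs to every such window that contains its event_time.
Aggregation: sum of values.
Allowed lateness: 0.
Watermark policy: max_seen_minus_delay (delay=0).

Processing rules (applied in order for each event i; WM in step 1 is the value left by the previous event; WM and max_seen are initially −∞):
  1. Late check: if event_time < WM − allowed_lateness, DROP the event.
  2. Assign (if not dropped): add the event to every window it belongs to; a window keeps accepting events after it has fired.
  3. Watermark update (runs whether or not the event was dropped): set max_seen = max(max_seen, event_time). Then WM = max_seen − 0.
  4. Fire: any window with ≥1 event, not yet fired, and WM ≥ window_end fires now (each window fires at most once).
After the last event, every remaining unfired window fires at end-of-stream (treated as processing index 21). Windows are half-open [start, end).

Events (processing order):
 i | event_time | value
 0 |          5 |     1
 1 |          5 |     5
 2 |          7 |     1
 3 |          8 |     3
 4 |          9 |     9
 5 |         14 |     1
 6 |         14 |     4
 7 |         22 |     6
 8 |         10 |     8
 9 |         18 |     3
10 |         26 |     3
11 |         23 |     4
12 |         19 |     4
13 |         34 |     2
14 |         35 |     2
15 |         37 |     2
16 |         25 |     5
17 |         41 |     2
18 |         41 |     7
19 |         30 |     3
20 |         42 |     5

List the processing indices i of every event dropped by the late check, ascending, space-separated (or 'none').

i=0 t=5 v=1: → [5,14),[0,9); WM=5
i=1 t=5 v=5: → [5,14),[0,9); WM=5
i=2 t=7 v=1: → [5,14),[0,9); WM=7
i=3 t=8 v=3: → [5,14),[0,9); WM=8
i=4 t=9 v=9: → [5,14); WM=9; [0,9) fires=10
i=5 t=14 v=1: → [10,19); WM=14; [5,14) fires=19
i=6 t=14 v=4: → [10,19); WM=14
i=7 t=22 v=6: → [20,29),[15,24); WM=22; [10,19) fires=5
i=8 t=10 v=8: DROP (t<22-0); WM=22
i=9 t=18 v=3: DROP (t<22-0); WM=22
i=10 t=26 v=3: → [25,34),[20,29); WM=26; [15,24) fires=6
i=11 t=23 v=4: DROP (t<26-0); WM=26
i=12 t=19 v=4: DROP (t<26-0); WM=26
i=13 t=34 v=2: → [30,39); WM=34; [20,29) fires=9 [25,34) fires=3
i=14 t=35 v=2: → [35,44),[30,39); WM=35
i=15 t=37 v=2: → [35,44),[30,39); WM=37
i=16 t=25 v=5: DROP (t<37-0); WM=37
i=17 t=41 v=2: → [40,49),[35,44); WM=41; [30,39) fires=6
i=18 t=41 v=7: → [40,49),[35,44); WM=41
i=19 t=30 v=3: DROP (t<41-0); WM=41
i=20 t=42 v=5: → [40,49),[35,44); WM=42

8 9 11 12 16 19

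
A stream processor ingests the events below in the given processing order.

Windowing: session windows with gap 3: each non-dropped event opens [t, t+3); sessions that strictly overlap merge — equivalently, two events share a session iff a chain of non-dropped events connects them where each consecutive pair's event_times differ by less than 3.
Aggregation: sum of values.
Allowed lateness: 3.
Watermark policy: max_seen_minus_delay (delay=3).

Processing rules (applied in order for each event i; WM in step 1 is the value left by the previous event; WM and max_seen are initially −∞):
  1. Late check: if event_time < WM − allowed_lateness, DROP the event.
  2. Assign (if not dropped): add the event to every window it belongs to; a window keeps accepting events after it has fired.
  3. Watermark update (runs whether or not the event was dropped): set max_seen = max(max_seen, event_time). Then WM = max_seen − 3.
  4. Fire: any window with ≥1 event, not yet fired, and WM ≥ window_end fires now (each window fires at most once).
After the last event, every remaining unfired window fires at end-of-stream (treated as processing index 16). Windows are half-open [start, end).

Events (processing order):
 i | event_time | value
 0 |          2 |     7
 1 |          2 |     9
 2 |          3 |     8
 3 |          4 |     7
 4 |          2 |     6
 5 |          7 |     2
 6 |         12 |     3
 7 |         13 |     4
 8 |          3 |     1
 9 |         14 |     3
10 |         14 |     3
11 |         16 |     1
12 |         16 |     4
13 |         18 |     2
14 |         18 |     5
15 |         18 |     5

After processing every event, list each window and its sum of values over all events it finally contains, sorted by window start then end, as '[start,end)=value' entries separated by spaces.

i=0 t=2 v=7: → [2,5); WM=-1
i=1 t=2 v=9: → [2,5); WM=-1
i=2 t=3 v=8: → [2,6); WM=0
i=3 t=4 v=7: → [2,7); WM=1
i=4 t=2 v=6: → [2,7); WM=1
i=5 t=7 v=2: → [7,10); WM=4
i=6 t=12 v=3: → [12,15); WM=9
i=7 t=13 v=4: → [12,16); WM=10
i=8 t=3 v=1: DROP (t<10-3); WM=10
i=9 t=14 v=3: → [12,17); WM=11
i=10 t=14 v=3: → [12,17); WM=11
i=11 t=16 v=1: → [12,19); WM=13
i=12 t=16 v=4: → [12,19); WM=13
i=13 t=18 v=2: → [12,21); WM=15
i=14 t=18 v=5: → [12,21); WM=15
i=15 t=18 v=5: → [12,21); WM=15

[2,7)=37 [7,10)=2 [12,21)=30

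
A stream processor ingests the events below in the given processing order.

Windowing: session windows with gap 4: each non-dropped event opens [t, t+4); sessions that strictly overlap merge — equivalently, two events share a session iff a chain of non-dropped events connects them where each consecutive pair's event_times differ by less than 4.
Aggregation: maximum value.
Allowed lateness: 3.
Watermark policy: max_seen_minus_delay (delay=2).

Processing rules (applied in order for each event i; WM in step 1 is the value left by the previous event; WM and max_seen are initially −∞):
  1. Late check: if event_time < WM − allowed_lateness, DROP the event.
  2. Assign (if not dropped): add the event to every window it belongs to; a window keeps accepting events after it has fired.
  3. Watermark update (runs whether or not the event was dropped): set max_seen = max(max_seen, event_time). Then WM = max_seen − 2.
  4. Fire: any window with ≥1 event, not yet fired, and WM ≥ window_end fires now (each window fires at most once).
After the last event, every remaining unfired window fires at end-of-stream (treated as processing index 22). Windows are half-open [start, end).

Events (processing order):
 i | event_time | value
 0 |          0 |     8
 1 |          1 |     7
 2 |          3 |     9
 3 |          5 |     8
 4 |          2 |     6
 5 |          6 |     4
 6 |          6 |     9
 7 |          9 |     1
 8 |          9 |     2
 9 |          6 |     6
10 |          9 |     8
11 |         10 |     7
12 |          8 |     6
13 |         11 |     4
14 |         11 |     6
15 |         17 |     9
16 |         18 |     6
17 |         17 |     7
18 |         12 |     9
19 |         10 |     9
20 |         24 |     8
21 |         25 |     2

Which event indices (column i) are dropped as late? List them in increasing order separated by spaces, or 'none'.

i=0 t=0 v=8: → [0,4); WM=-2
i=1 t=1 v=7: → [0,5); WM=-1
i=2 t=3 v=9: → [0,7); WM=1
i=3 t=5 v=8: → [0,9); WM=3
i=4 t=2 v=6: → [0,9); WM=3
i=5 t=6 v=4: → [0,10); WM=4
i=6 t=6 v=9: → [0,10); WM=4
i=7 t=9 v=1: → [0,13); WM=7
i=8 t=9 v=2: → [0,13); WM=7
i=9 t=6 v=6: → [0,13); WM=7
i=10 t=9 v=8: → [0,13); WM=7
i=11 t=10 v=7: → [0,14); WM=8
i=12 t=8 v=6: → [0,14); WM=8
i=13 t=11 v=4: → [0,15); WM=9
i=14 t=11 v=6: → [0,15); WM=9
i=15 t=17 v=9: → [17,21); WM=15
i=16 t=18 v=6: → [17,22); WM=16
i=17 t=17 v=7: → [17,22); WM=16
i=18 t=12 v=9: DROP (t<16-3); WM=16
i=19 t=10 v=9: DROP (t<16-3); WM=16
i=20 t=24 v=8: → [24,28); WM=22
i=21 t=25 v=2: → [24,29); WM=23

18 19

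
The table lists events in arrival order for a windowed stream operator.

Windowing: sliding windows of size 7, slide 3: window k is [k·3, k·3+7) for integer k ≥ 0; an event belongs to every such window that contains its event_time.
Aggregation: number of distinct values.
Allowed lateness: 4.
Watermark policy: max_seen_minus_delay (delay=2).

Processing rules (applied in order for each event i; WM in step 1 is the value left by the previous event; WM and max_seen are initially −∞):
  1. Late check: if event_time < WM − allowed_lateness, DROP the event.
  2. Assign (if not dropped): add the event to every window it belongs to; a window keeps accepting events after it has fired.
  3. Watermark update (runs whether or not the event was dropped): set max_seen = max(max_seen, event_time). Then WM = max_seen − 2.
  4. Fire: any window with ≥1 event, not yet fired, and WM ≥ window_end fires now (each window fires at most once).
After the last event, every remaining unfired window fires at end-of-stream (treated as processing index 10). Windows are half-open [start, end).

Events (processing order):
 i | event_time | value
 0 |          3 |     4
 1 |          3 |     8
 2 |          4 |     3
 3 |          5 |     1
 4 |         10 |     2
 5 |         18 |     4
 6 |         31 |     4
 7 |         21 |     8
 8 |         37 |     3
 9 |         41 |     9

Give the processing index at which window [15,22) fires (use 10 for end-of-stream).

i=0 t=3 v=4: → [3,10),[0,7); WM=1
i=1 t=3 v=8: → [3,10),[0,7); WM=1
i=2 t=4 v=3: → [3,10),[0,7); WM=2
i=3 t=5 v=1: → [3,10),[0,7); WM=3
i=4 t=10 v=2: → [9,16),[6,13); WM=8; [0,7) fires=4
i=5 t=18 v=4: → [18,25),[15,22),[12,19); WM=16; [3,10) fires=4 [6,13) fires=1 [9,16) fires=1
i=6 t=31 v=4: → [30,37),[27,34); WM=29; [12,19) fires=1 [15,22) fires=1 [18,25) fires=1
i=7 t=21 v=8: DROP (t<29-4); WM=29
i=8 t=37 v=3: → [36,43),[33,40); WM=35; [27,34) fires=1
i=9 t=41 v=9: → [39,46),[36,43); WM=39; [30,37) fires=1

6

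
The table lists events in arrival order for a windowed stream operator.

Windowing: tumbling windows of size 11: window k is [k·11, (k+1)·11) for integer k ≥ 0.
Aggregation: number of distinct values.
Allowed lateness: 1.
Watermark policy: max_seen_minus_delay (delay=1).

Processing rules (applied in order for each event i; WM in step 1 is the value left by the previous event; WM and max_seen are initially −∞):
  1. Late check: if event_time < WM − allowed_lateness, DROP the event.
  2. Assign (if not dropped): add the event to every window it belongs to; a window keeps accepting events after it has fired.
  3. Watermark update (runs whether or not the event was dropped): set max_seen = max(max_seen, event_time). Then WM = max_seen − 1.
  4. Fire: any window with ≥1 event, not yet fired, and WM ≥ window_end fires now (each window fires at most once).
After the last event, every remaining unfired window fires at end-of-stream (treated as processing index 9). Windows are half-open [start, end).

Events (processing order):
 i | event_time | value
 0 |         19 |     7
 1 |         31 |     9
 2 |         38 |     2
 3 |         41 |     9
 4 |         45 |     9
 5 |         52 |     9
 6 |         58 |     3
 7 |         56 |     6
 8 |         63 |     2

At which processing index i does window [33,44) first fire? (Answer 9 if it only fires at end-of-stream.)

i=0 t=19 v=7: → [11,22); WM=18
i=1 t=31 v=9: → [22,33); WM=30; [11,22) fires=1
i=2 t=38 v=2: → [33,44); WM=37; [22,33) fires=1
i=3 t=41 v=9: → [33,44); WM=40
i=4 t=45 v=9: → [44,55); WM=44; [33,44) fires=2
i=5 t=52 v=9: → [44,55); WM=51
i=6 t=58 v=3: → [55,66); WM=57; [44,55) fires=1
i=7 t=56 v=6: → [55,66); WM=57
i=8 t=63 v=2: → [55,66); WM=62

4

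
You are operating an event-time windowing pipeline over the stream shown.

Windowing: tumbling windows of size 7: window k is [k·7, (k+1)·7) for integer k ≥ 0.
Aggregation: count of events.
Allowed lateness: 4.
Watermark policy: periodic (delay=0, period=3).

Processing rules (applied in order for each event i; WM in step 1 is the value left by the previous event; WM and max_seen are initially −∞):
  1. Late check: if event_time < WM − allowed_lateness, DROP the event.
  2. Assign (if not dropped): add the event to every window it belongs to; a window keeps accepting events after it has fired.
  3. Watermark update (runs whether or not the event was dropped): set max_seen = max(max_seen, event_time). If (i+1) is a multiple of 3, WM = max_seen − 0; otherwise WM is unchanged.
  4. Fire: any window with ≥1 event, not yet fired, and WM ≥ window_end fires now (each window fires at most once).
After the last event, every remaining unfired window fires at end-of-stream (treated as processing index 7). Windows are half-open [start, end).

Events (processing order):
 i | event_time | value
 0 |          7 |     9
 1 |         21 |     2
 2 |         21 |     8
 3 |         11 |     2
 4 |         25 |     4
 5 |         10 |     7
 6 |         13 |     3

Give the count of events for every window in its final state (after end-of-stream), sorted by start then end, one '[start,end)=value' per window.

i=0 t=7 v=9: → [7,14); WM=−∞
i=1 t=21 v=2: → [21,28); WM=−∞
i=2 t=21 v=8: → [21,28); WM=21; [7,14) fires=1
i=3 t=11 v=2: DROP (t<21-4); WM=21
i=4 t=25 v=4: → [21,28); WM=21
i=5 t=10 v=7: DROP (t<21-4); WM=25
i=6 t=13 v=3: DROP (t<25-4); WM=25

[7,14)=1 [21,28)=3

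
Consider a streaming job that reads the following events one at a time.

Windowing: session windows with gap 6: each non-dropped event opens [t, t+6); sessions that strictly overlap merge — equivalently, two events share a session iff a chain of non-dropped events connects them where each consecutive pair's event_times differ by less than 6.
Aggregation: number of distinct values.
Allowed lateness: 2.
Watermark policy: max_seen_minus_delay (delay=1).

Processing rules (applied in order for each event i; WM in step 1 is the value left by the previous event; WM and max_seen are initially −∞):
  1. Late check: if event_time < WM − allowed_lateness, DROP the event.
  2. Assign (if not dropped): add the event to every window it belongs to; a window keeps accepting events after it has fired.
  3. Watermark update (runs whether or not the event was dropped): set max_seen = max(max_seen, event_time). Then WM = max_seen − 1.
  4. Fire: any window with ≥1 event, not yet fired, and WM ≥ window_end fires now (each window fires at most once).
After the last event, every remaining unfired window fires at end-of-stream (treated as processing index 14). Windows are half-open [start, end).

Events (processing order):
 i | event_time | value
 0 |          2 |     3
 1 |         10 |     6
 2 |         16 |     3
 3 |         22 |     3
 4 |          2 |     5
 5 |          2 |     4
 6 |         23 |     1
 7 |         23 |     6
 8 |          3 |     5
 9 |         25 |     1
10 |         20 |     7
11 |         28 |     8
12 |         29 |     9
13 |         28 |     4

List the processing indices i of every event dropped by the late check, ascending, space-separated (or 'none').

4 5 8 10

i=0 t=2 v=3: → [2,8); WM=1
i=1 t=10 v=6: → [10,16); WM=9
i=2 t=16 v=3: → [16,22); WM=15
i=3 t=22 v=3: → [22,28); WM=21
i=4 t=2 v=5: DROP (t<21-2); WM=21
i=5 t=2 v=4: DROP (t<21-2); WM=21
i=6 t=23 v=1: → [22,29); WM=22
i=7 t=23 v=6: → [22,29); WM=22
i=8 t=3 v=5: DROP (t<22-2); WM=22
i=9 t=25 v=1: → [22,31); WM=24
i=10 t=20 v=7: DROP (t<24-2); WM=24
i=11 t=28 v=8: → [22,34); WM=27
i=12 t=29 v=9: → [22,35); WM=28
i=13 t=28 v=4: → [22,35); WM=28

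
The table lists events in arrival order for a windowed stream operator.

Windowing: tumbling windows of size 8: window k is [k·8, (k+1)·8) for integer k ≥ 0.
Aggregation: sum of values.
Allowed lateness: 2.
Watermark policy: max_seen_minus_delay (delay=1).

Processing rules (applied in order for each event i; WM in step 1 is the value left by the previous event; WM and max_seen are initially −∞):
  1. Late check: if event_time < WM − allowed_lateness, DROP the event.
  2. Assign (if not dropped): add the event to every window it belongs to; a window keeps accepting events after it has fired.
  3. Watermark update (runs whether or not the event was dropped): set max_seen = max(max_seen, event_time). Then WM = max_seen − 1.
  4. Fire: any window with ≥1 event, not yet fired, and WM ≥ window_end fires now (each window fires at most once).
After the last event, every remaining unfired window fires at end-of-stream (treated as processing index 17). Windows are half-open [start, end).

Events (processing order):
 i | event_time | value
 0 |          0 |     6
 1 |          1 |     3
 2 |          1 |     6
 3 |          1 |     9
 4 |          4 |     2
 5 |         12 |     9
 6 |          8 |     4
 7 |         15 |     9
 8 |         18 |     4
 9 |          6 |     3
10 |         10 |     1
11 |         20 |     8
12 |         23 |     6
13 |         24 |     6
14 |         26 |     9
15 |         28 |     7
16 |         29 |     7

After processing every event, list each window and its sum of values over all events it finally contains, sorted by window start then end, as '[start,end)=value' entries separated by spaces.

i=0 t=0 v=6: → [0,8); WM=-1
i=1 t=1 v=3: → [0,8); WM=0
i=2 t=1 v=6: → [0,8); WM=0
i=3 t=1 v=9: → [0,8); WM=0
i=4 t=4 v=2: → [0,8); WM=3
i=5 t=12 v=9: → [8,16); WM=11; [0,8) fires=26
i=6 t=8 v=4: DROP (t<11-2); WM=11
i=7 t=15 v=9: → [8,16); WM=14
i=8 t=18 v=4: → [16,24); WM=17; [8,16) fires=18
i=9 t=6 v=3: DROP (t<17-2); WM=17
i=10 t=10 v=1: DROP (t<17-2); WM=17
i=11 t=20 v=8: → [16,24); WM=19
i=12 t=23 v=6: → [16,24); WM=22
i=13 t=24 v=6: → [24,32); WM=23
i=14 t=26 v=9: → [24,32); WM=25; [16,24) fires=18
i=15 t=28 v=7: → [24,32); WM=27
i=16 t=29 v=7: → [24,32); WM=28

[0,8)=26 [8,16)=18 [16,24)=18 [24,32)=29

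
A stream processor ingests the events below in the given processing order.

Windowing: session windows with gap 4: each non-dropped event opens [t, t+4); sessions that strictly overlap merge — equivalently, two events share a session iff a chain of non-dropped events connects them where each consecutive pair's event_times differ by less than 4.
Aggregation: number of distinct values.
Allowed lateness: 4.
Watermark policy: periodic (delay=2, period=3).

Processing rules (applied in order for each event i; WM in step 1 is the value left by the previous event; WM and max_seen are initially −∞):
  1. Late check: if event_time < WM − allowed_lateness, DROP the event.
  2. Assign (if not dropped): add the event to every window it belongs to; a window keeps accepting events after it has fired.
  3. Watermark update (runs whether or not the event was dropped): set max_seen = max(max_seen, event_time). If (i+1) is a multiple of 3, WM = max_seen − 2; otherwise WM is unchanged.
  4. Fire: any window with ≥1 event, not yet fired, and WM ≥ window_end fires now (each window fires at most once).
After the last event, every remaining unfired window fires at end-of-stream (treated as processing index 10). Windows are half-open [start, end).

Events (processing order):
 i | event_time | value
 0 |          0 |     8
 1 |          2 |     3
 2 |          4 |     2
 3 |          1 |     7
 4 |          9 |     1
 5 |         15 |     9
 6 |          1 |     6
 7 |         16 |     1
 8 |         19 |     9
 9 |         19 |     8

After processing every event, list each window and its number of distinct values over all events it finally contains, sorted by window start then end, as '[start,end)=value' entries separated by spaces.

[0,8)=4 [9,13)=1 [15,23)=3

i=0 t=0 v=8: → [0,4); WM=−∞
i=1 t=2 v=3: → [0,6); WM=−∞
i=2 t=4 v=2: → [0,8); WM=2
i=3 t=1 v=7: → [0,8); WM=2
i=4 t=9 v=1: → [9,13); WM=2
i=5 t=15 v=9: → [15,19); WM=13
i=6 t=1 v=6: DROP (t<13-4); WM=13
i=7 t=16 v=1: → [15,20); WM=13
i=8 t=19 v=9: → [15,23); WM=17
i=9 t=19 v=8: → [15,23); WM=17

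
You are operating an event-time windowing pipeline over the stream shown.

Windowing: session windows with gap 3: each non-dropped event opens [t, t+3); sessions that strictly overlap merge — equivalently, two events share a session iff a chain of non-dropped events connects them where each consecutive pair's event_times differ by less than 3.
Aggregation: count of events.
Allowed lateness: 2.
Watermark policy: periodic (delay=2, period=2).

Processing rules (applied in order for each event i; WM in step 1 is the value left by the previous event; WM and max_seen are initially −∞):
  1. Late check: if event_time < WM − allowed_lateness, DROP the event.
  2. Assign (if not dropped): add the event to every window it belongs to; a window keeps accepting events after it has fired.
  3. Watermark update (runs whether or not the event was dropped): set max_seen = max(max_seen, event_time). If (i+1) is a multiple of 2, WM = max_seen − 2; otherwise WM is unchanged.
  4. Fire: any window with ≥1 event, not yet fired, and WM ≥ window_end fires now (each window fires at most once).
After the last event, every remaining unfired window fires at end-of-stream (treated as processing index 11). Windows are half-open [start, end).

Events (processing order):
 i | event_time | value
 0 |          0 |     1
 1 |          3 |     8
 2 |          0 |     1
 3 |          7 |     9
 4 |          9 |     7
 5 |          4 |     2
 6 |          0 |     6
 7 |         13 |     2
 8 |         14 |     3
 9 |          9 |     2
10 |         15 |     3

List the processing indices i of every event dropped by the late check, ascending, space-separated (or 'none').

6

i=0 t=0 v=1: → [0,3); WM=−∞
i=1 t=3 v=8: → [3,6); WM=1
i=2 t=0 v=1: → [0,3); WM=1
i=3 t=7 v=9: → [7,10); WM=5
i=4 t=9 v=7: → [7,12); WM=5
i=5 t=4 v=2: → [3,7); WM=7
i=6 t=0 v=6: DROP (t<7-2); WM=7
i=7 t=13 v=2: → [13,16); WM=11
i=8 t=14 v=3: → [13,17); WM=11
i=9 t=9 v=2: → [7,12); WM=12
i=10 t=15 v=3: → [13,18); WM=12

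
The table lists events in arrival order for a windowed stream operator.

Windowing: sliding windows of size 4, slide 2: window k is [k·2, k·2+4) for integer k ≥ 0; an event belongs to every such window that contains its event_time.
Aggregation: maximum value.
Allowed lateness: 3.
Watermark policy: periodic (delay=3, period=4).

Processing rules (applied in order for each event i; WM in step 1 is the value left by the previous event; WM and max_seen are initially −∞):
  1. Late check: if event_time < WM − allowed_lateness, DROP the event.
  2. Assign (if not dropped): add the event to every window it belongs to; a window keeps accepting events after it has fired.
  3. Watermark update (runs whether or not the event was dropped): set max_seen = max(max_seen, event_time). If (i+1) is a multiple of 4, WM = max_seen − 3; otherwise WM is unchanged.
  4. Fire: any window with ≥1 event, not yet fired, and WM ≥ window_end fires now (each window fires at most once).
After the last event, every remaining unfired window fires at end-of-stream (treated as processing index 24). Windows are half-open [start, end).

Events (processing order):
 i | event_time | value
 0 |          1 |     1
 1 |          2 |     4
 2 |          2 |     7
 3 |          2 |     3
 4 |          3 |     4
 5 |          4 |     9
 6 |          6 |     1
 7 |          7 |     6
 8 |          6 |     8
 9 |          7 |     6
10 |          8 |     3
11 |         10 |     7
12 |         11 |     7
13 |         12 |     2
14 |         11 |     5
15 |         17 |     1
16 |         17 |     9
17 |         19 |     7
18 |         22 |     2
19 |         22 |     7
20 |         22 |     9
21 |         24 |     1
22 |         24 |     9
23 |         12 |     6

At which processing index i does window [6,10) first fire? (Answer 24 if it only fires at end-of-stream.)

15

i=0 t=1 v=1: → [0,4); WM=−∞
i=1 t=2 v=4: → [2,6),[0,4); WM=−∞
i=2 t=2 v=7: → [2,6),[0,4); WM=−∞
i=3 t=2 v=3: → [2,6),[0,4); WM=-1
i=4 t=3 v=4: → [2,6),[0,4); WM=-1
i=5 t=4 v=9: → [4,8),[2,6); WM=-1
i=6 t=6 v=1: → [6,10),[4,8); WM=-1
i=7 t=7 v=6: → [6,10),[4,8); WM=4; [0,4) fires=7
i=8 t=6 v=8: → [6,10),[4,8); WM=4
i=9 t=7 v=6: → [6,10),[4,8); WM=4
i=10 t=8 v=3: → [8,12),[6,10); WM=4
i=11 t=10 v=7: → [10,14),[8,12); WM=7; [2,6) fires=9
i=12 t=11 v=7: → [10,14),[8,12); WM=7
i=13 t=12 v=2: → [12,16),[10,14); WM=7
i=14 t=11 v=5: → [10,14),[8,12); WM=7
i=15 t=17 v=1: → [16,20),[14,18); WM=14; [4,8) fires=9 [6,10) fires=8 [8,12) fires=7 [10,14) fires=7
i=16 t=17 v=9: → [16,20),[14,18); WM=14
i=17 t=19 v=7: → [18,22),[16,20); WM=14
i=18 t=22 v=2: → [22,26),[20,24); WM=14
i=19 t=22 v=7: → [22,26),[20,24); WM=19; [12,16) fires=2 [14,18) fires=9
i=20 t=22 v=9: → [22,26),[20,24); WM=19
i=21 t=24 v=1: → [24,28),[22,26); WM=19
i=22 t=24 v=9: → [24,28),[22,26); WM=19
i=23 t=12 v=6: DROP (t<19-3); WM=21; [16,20) fires=9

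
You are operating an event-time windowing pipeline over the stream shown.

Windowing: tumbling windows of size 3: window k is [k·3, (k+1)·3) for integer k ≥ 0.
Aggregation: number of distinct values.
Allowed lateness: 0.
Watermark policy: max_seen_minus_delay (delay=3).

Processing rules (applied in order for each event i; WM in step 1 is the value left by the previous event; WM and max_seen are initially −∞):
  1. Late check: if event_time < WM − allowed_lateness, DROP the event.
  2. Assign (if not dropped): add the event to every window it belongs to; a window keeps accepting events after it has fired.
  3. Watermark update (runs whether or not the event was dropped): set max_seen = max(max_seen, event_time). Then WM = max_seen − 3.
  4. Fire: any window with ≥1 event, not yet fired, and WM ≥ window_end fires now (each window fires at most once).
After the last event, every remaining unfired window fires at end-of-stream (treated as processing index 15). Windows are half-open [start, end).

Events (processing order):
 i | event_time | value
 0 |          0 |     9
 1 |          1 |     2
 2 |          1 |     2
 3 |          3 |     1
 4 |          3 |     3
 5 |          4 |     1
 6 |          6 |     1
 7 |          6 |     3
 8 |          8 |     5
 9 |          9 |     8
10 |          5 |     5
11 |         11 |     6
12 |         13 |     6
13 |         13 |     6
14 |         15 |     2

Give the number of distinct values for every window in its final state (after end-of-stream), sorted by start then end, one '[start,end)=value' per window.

i=0 t=0 v=9: → [0,3); WM=-3
i=1 t=1 v=2: → [0,3); WM=-2
i=2 t=1 v=2: → [0,3); WM=-2
i=3 t=3 v=1: → [3,6); WM=0
i=4 t=3 v=3: → [3,6); WM=0
i=5 t=4 v=1: → [3,6); WM=1
i=6 t=6 v=1: → [6,9); WM=3; [0,3) fires=2
i=7 t=6 v=3: → [6,9); WM=3
i=8 t=8 v=5: → [6,9); WM=5
i=9 t=9 v=8: → [9,12); WM=6; [3,6) fires=2
i=10 t=5 v=5: DROP (t<6-0); WM=6
i=11 t=11 v=6: → [9,12); WM=8
i=12 t=13 v=6: → [12,15); WM=10; [6,9) fires=3
i=13 t=13 v=6: → [12,15); WM=10
i=14 t=15 v=2: → [15,18); WM=12; [9,12) fires=2

[0,3)=2 [3,6)=2 [6,9)=3 [9,12)=2 [12,15)=1 [15,18)=1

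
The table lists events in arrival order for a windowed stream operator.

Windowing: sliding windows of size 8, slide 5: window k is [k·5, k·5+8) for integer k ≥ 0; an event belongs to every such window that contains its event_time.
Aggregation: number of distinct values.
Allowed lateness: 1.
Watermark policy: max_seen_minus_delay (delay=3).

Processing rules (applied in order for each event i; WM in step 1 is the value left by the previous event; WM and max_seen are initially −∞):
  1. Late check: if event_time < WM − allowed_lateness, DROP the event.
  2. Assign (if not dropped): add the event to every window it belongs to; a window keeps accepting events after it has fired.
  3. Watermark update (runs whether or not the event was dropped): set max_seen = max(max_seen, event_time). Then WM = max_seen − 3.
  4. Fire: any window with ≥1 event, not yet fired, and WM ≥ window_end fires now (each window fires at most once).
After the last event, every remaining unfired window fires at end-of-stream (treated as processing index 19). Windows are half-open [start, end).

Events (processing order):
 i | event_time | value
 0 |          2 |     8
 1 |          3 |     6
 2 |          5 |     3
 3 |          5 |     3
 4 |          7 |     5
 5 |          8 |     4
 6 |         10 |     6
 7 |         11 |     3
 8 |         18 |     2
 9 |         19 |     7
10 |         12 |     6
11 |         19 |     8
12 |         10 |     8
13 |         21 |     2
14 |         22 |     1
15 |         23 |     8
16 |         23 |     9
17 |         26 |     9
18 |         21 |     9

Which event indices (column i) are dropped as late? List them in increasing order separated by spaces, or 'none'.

10 12 18

i=0 t=2 v=8: → [0,8); WM=-1
i=1 t=3 v=6: → [0,8); WM=0
i=2 t=5 v=3: → [5,13),[0,8); WM=2
i=3 t=5 v=3: → [5,13),[0,8); WM=2
i=4 t=7 v=5: → [5,13),[0,8); WM=4
i=5 t=8 v=4: → [5,13); WM=5
i=6 t=10 v=6: → [10,18),[5,13); WM=7
i=7 t=11 v=3: → [10,18),[5,13); WM=8; [0,8) fires=4
i=8 t=18 v=2: → [15,23); WM=15; [5,13) fires=4
i=9 t=19 v=7: → [15,23); WM=16
i=10 t=12 v=6: DROP (t<16-1); WM=16
i=11 t=19 v=8: → [15,23); WM=16
i=12 t=10 v=8: DROP (t<16-1); WM=16
i=13 t=21 v=2: → [20,28),[15,23); WM=18; [10,18) fires=2
i=14 t=22 v=1: → [20,28),[15,23); WM=19
i=15 t=23 v=8: → [20,28); WM=20
i=16 t=23 v=9: → [20,28); WM=20
i=17 t=26 v=9: → [25,33),[20,28); WM=23; [15,23) fires=4
i=18 t=21 v=9: DROP (t<23-1); WM=23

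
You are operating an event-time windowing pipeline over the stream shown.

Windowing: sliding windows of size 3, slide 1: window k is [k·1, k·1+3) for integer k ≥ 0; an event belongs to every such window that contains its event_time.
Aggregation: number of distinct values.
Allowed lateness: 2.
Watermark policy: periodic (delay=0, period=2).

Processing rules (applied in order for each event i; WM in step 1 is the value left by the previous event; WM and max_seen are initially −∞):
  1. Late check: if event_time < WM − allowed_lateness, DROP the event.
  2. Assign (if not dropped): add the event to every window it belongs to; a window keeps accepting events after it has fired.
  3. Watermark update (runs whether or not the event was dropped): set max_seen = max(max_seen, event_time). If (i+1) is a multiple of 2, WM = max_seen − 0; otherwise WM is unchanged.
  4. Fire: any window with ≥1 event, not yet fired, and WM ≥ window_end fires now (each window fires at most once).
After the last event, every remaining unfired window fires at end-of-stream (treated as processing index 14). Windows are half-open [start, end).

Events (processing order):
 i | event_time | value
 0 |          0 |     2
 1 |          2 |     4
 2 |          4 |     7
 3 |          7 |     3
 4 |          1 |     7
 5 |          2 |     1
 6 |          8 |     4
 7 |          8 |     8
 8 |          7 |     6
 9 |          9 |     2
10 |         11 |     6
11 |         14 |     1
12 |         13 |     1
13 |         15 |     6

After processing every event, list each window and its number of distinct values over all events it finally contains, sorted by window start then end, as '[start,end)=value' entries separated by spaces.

i=0 t=0 v=2: → [0,3); WM=−∞
i=1 t=2 v=4: → [2,5),[1,4),[0,3); WM=2
i=2 t=4 v=7: → [4,7),[3,6),[2,5); WM=2
i=3 t=7 v=3: → [7,10),[6,9),[5,8); WM=7; [0,3) fires=2 [1,4) fires=1 [2,5) fires=2 [3,6) fires=1 [4,7) fires=1
i=4 t=1 v=7: DROP (t<7-2); WM=7
i=5 t=2 v=1: DROP (t<7-2); WM=7
i=6 t=8 v=4: → [8,11),[7,10),[6,9); WM=7
i=7 t=8 v=8: → [8,11),[7,10),[6,9); WM=8; [5,8) fires=1
i=8 t=7 v=6: → [7,10),[6,9),[5,8); WM=8
i=9 t=9 v=2: → [9,12),[8,11),[7,10); WM=9; [6,9) fires=4
i=10 t=11 v=6: → [11,14),[10,13),[9,12); WM=9
i=11 t=14 v=1: → [14,17),[13,16),[12,15); WM=14; [7,10) fires=5 [8,11) fires=3 [9,12) fires=2 [10,13) fires=1 [11,14) fires=1
i=12 t=13 v=1: → [13,16),[12,15),[11,14); WM=14
i=13 t=15 v=6: → [15,18),[14,17),[13,16); WM=15; [12,15) fires=1

[0,3)=2 [1,4)=1 [2,5)=2 [3,6)=1 [4,7)=1 [5,8)=2 [6,9)=4 [7,10)=5 [8,11)=3 [9,12)=2 [10,13)=1 [11,14)=2 [12,15)=1 [13,16)=2 [14,17)=2 [15,18)=1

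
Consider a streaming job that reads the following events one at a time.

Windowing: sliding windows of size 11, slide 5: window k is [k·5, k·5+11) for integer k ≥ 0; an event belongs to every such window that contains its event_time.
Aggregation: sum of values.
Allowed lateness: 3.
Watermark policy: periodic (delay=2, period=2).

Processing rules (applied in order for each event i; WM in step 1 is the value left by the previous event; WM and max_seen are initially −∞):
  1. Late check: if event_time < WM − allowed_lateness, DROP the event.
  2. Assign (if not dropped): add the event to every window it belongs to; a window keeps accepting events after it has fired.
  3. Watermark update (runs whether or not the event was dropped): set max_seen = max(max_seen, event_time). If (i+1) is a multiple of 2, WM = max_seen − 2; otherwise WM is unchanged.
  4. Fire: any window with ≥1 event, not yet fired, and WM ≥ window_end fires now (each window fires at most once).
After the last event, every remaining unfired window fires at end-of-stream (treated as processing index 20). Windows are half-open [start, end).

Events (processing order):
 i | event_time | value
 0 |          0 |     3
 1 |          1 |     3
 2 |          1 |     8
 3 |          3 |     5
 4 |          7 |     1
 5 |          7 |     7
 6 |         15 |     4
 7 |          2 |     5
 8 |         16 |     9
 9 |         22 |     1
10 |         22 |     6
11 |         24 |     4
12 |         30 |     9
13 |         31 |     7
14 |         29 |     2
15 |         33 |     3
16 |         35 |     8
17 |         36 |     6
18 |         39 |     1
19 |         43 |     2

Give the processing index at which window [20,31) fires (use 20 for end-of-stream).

15

i=0 t=0 v=3: → [0,11); WM=−∞
i=1 t=1 v=3: → [0,11); WM=-1
i=2 t=1 v=8: → [0,11); WM=-1
i=3 t=3 v=5: → [0,11); WM=1
i=4 t=7 v=1: → [5,16),[0,11); WM=1
i=5 t=7 v=7: → [5,16),[0,11); WM=5
i=6 t=15 v=4: → [15,26),[10,21),[5,16); WM=5
i=7 t=2 v=5: → [0,11); WM=13; [0,11) fires=32
i=8 t=16 v=9: → [15,26),[10,21); WM=13
i=9 t=22 v=1: → [20,31),[15,26); WM=20; [5,16) fires=12
i=10 t=22 v=6: → [20,31),[15,26); WM=20
i=11 t=24 v=4: → [20,31),[15,26); WM=22; [10,21) fires=13
i=12 t=30 v=9: → [30,41),[25,36),[20,31); WM=22
i=13 t=31 v=7: → [30,41),[25,36); WM=29; [15,26) fires=24
i=14 t=29 v=2: → [25,36),[20,31); WM=29
i=15 t=33 v=3: → [30,41),[25,36); WM=31; [20,31) fires=22
i=16 t=35 v=8: → [35,46),[30,41),[25,36); WM=31
i=17 t=36 v=6: → [35,46),[30,41); WM=34
i=18 t=39 v=1: → [35,46),[30,41); WM=34
i=19 t=43 v=2: → [40,51),[35,46); WM=41; [25,36) fires=29 [30,41) fires=34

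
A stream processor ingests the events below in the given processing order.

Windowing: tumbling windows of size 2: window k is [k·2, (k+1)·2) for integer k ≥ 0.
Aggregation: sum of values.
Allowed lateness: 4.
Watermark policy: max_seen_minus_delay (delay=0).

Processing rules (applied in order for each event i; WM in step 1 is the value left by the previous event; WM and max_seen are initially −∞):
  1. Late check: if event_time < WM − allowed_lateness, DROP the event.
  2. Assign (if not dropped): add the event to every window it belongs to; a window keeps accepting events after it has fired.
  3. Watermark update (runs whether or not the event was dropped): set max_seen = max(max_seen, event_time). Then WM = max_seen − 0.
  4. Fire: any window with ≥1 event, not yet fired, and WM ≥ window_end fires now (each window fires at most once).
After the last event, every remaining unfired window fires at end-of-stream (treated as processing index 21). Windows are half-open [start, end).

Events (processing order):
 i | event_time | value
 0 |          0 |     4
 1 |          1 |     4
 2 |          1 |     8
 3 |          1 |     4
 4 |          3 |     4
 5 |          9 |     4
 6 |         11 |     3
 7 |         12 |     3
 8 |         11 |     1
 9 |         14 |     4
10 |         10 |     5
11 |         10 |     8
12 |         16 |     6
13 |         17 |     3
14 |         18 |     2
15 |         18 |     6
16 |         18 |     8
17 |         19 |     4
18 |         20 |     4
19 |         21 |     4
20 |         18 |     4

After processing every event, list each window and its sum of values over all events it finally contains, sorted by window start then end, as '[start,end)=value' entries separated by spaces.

i=0 t=0 v=4: → [0,2); WM=0
i=1 t=1 v=4: → [0,2); WM=1
i=2 t=1 v=8: → [0,2); WM=1
i=3 t=1 v=4: → [0,2); WM=1
i=4 t=3 v=4: → [2,4); WM=3; [0,2) fires=20
i=5 t=9 v=4: → [8,10); WM=9; [2,4) fires=4
i=6 t=11 v=3: → [10,12); WM=11; [8,10) fires=4
i=7 t=12 v=3: → [12,14); WM=12; [10,12) fires=3
i=8 t=11 v=1: → [10,12); WM=12
i=9 t=14 v=4: → [14,16); WM=14; [12,14) fires=3
i=10 t=10 v=5: → [10,12); WM=14
i=11 t=10 v=8: → [10,12); WM=14
i=12 t=16 v=6: → [16,18); WM=16; [14,16) fires=4
i=13 t=17 v=3: → [16,18); WM=17
i=14 t=18 v=2: → [18,20); WM=18; [16,18) fires=9
i=15 t=18 v=6: → [18,20); WM=18
i=16 t=18 v=8: → [18,20); WM=18
i=17 t=19 v=4: → [18,20); WM=19
i=18 t=20 v=4: → [20,22); WM=20; [18,20) fires=20
i=19 t=21 v=4: → [20,22); WM=21
i=20 t=18 v=4: → [18,20); WM=21

[0,2)=20 [2,4)=4 [8,10)=4 [10,12)=17 [12,14)=3 [14,16)=4 [16,18)=9 [18,20)=24 [20,22)=8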